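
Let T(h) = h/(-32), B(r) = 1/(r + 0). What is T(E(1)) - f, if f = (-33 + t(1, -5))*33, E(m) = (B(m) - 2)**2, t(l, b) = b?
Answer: 40127/32 ≈ 1254.0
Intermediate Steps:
B(r) = 1/r
E(m) = (-2 + 1/m)**2 (E(m) = (1/m - 2)**2 = (-2 + 1/m)**2)
T(h) = -h/32 (T(h) = h*(-1/32) = -h/32)
f = -1254 (f = (-33 - 5)*33 = -38*33 = -1254)
T(E(1)) - f = -(-1 + 2*1)**2/(32*1**2) - 1*(-1254) = -(-1 + 2)**2/32 + 1254 = -1**2/32 + 1254 = -1/32 + 1254 = 40127/32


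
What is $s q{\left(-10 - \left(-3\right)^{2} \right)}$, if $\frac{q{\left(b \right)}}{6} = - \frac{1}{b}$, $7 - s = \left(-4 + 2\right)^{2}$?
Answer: $\frac{18}{19} \approx 0.94737$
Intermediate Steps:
$s = 3$ ($s = 7 - \left(-4 + 2\right)^{2} = 7 - \left(-2\right)^{2} = 7 - 4 = 3$)
$q{\left(b \right)} = - \frac{6}{b}$ ($q{\left(b \right)} = 6 \left(- \frac{1}{b}\right) = - \frac{6}{b}$)
$s q{\left(-10 - \left(-3\right)^{2} \right)} = 3 \left(- \frac{6}{-10 - \left(-3\right)^{2}}\right) = 3 \left(- \frac{6}{-10 - 9}\right) = 3 \left(- \frac{6}{-19}\right) = 3 \left(\left(-6\right) \left(- \frac{1}{19}\right)\right) = 3 \cdot \frac{6}{19} = \frac{18}{19}$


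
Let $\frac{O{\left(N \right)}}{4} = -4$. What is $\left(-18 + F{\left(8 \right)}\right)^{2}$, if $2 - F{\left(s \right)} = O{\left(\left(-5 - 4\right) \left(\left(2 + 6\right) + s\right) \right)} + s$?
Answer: $64$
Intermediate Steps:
$O{\left(N \right)} = -16$ ($O{\left(N \right)} = 4 \left(-4\right) = -16$)
$F{\left(s \right)} = 18 - s$ ($F{\left(s \right)} = 2 - \left(-16 + s\right) = 18 - s$)
$\left(-18 + F{\left(8 \right)}\right)^{2} = \left(-18 + \left(18 - 8\right)\right)^{2} = \left(-18 + 10\right)^{2} = \left(-8\right)^{2} = 64$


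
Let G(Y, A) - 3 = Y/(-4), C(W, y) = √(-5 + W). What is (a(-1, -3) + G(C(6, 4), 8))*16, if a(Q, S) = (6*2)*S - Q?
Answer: -516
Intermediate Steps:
a(Q, S) = -Q + 12*S (a(Q, S) = 12*S - Q = -Q + 12*S)
G(Y, A) = 3 - Y/4 (G(Y, A) = 3 + Y/(-4) = 3 + Y*(-¼) = 3 - Y/4)
(a(-1, -3) + G(C(6, 4), 8))*16 = ((-1*(-1) + 12*(-3)) + (3 - √(-5 + 6)/4))*16 = ((1 - 36) + (3 - √1/4))*16 = (-35 + (3 - ¼*1))*16 = (-35 + (3 - ¼))*16 = (-35 + 11/4)*16 = -129/4*16 = -516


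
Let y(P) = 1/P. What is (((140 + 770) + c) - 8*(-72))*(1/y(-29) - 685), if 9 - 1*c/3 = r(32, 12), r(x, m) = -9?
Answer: -1099560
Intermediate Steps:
c = 54 (c = 27 - 3*(-9) = 27 + 27 = 54)
(((140 + 770) + c) - 8*(-72))*(1/y(-29) - 685) = (((140 + 770) + 54) - 8*(-72))*(1/(1/(-29)) - 685) = ((910 + 54) + 576)*(1/(-1/29) - 685) = (964 + 576)*(-29 - 685) = 1540*(-714) = -1099560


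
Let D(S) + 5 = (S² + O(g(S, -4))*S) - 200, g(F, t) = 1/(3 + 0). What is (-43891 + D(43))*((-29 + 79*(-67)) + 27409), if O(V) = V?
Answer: -2798378726/3 ≈ -9.3279e+8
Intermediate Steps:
g(F, t) = ⅓ (g(F, t) = 1/3 = ⅓)
D(S) = -205 + S² + S/3 (D(S) = -5 + ((S² + S/3) - 200) = -5 + (-200 + S² + S/3) = -205 + S² + S/3)
(-43891 + D(43))*((-29 + 79*(-67)) + 27409) = (-43891 + (-205 + 43² + (⅓)*43))*((-29 + 79*(-67)) + 27409) = (-43891 + (-205 + 1849 + 43/3))*((-29 - 5293) + 27409) = (-43891 + 4975/3)*(-5322 + 27409) = -126698/3*22087 = -2798378726/3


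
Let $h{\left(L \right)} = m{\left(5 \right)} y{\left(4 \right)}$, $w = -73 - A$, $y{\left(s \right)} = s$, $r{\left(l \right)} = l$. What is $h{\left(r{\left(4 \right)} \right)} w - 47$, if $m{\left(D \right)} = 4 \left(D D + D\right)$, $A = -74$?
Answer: $433$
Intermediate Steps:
$m{\left(D \right)} = 4 D + 4 D^{2}$ ($m{\left(D \right)} = 4 \left(D^{2} + D\right) = 4 \left(D + D^{2}\right) = 4 D + 4 D^{2}$)
$w = 1$ ($w = -73 - -74 = -73 + 74 = 1$)
$h{\left(L \right)} = 480$ ($h{\left(L \right)} = 4 \cdot 5 \left(1 + 5\right) 4 = 4 \cdot 5 \cdot 6 \cdot 4 = 120 \cdot 4 = 480$)
$h{\left(r{\left(4 \right)} \right)} w - 47 = 480 \cdot 1 - 47 = 480 - 47 = 433$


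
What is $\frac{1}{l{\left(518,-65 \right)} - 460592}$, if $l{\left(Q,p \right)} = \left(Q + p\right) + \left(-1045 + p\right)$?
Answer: $- \frac{1}{461249} \approx -2.168 \cdot 10^{-6}$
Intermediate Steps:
$l{\left(Q,p \right)} = -1045 + Q + 2 p$
$\frac{1}{l{\left(518,-65 \right)} - 460592} = \frac{1}{\left(-1045 + 518 + 2 \left(-65\right)\right) - 460592} = \frac{1}{\left(-1045 + 518 - 130\right) - 460592} = \frac{1}{-657 - 460592} = \frac{1}{-461249} = - \frac{1}{461249}$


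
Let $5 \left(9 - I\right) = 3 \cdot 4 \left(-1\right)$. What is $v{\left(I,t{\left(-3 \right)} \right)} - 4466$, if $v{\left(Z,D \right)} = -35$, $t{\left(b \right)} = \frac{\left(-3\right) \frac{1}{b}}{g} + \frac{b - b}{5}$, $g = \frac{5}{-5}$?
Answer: $-4501$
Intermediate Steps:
$g = -1$ ($g = 5 \left(- \frac{1}{5}\right) = -1$)
$I = \frac{57}{5}$ ($I = 9 - \frac{3 \cdot 4 \left(-1\right)}{5} = 9 - \frac{12 \left(-1\right)}{5} = 9 - - \frac{12}{5} = 9 + \frac{12}{5} = \frac{57}{5} \approx 11.4$)
$t{\left(b \right)} = \frac{3}{b}$ ($t{\left(b \right)} = \frac{\left(-3\right) \frac{1}{b}}{-1} + \frac{b - b}{5} = - \frac{3}{b} \left(-1\right) + 0 \cdot \frac{1}{5} = \frac{3}{b} + 0 = \frac{3}{b}$)
$v{\left(I,t{\left(-3 \right)} \right)} - 4466 = -35 - 4466 = -4501$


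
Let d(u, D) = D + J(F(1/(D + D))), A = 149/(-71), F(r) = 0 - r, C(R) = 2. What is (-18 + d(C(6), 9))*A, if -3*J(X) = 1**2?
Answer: 4172/213 ≈ 19.587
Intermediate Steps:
F(r) = -r
J(X) = -1/3 (J(X) = -1/3*1**2 = -1/3*1 = -1/3)
A = -149/71 (A = 149*(-1/71) = -149/71 ≈ -2.0986)
d(u, D) = -1/3 + D (d(u, D) = D - 1/3 = -1/3 + D)
(-18 + d(C(6), 9))*A = (-18 + (-1/3 + 9))*(-149/71) = (-18 + 26/3)*(-149/71) = -28/3*(-149/71) = 4172/213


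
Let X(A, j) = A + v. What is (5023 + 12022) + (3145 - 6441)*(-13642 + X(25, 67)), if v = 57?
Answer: 44710805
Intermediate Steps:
X(A, j) = 57 + A (X(A, j) = A + 57 = 57 + A)
(5023 + 12022) + (3145 - 6441)*(-13642 + X(25, 67)) = (5023 + 12022) + (3145 - 6441)*(-13642 + (57 + 25)) = 17045 - 3296*(-13642 + 82) = 17045 - 3296*(-13560) = 17045 + 44693760 = 44710805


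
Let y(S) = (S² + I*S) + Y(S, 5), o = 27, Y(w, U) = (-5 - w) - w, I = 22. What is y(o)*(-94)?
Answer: -118816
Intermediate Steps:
Y(w, U) = -5 - 2*w
y(S) = -5 + S² + 20*S (y(S) = (S² + 22*S) + (-5 - 2*S) = -5 + S² + 20*S)
y(o)*(-94) = (-5 + 27² + 20*27)*(-94) = (-5 + 729 + 540)*(-94) = 1264*(-94) = -118816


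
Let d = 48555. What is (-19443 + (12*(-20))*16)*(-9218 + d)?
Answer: -915883371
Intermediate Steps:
(-19443 + (12*(-20))*16)*(-9218 + d) = (-19443 + (12*(-20))*16)*(-9218 + 48555) = (-19443 - 240*16)*39337 = (-19443 - 3840)*39337 = -23283*39337 = -915883371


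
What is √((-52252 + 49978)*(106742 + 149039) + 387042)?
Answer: 6*I*√16146082 ≈ 24109.0*I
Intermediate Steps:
√((-52252 + 49978)*(106742 + 149039) + 387042) = √(-2274*255781 + 387042) = √(-581645994 + 387042) = √(-581258952) = 6*I*√16146082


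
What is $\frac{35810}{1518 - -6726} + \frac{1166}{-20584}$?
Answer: $\frac{90937567}{21211812} \approx 4.2871$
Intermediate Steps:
$\frac{35810}{1518 - -6726} + \frac{1166}{-20584} = \frac{35810}{1518 + 6726} + 1166 \left(- \frac{1}{20584}\right) = \frac{35810}{8244} - \frac{583}{10292} = 35810 \cdot \frac{1}{8244} - \frac{583}{10292} = \frac{17905}{4122} - \frac{583}{10292} = \frac{90937567}{21211812}$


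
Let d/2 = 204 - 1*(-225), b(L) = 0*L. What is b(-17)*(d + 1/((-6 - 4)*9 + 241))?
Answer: 0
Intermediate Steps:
b(L) = 0
d = 858 (d = 2*(204 - 1*(-225)) = 2*(204 + 225) = 2*429 = 858)
b(-17)*(d + 1/((-6 - 4)*9 + 241)) = 0*(858 + 1/((-6 - 4)*9 + 241)) = 0*(858 + 1/(-10*9 + 241)) = 0*(858 + 1/(-90 + 241)) = 0*(858 + 1/151) = 0*(129559/151) = 0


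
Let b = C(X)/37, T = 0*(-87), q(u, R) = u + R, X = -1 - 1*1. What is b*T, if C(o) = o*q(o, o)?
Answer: 0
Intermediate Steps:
X = -2 (X = -1 - 1 = -2)
q(u, R) = R + u
C(o) = 2*o**2 (C(o) = o*(o + o) = o*(2*o) = 2*o**2)
T = 0
b = 8/37 (b = (2*(-2)**2)/37 = (2*4)*(1/37) = 8*(1/37) = 8/37 ≈ 0.21622)
b*T = (8/37)*0 = 0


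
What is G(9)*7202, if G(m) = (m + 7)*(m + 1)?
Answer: 1152320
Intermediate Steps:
G(m) = (1 + m)*(7 + m) (G(m) = (7 + m)*(1 + m) = (1 + m)*(7 + m))
G(9)*7202 = (7 + 9**2 + 8*9)*7202 = (7 + 81 + 72)*7202 = 160*7202 = 1152320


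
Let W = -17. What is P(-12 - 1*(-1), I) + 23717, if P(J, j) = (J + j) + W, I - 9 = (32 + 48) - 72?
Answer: 23706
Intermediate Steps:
I = 17 (I = 9 + ((32 + 48) - 72) = 9 + (80 - 72) = 9 + 8 = 17)
P(J, j) = -17 + J + j (P(J, j) = (J + j) - 17 = -17 + J + j)
P(-12 - 1*(-1), I) + 23717 = (-17 + (-12 - 1*(-1)) + 17) + 23717 = (-17 + (-12 + 1) + 17) + 23717 = (-17 - 11 + 17) + 23717 = -11 + 23717 = 23706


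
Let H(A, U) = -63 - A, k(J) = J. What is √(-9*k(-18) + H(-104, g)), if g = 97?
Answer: √203 ≈ 14.248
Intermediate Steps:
√(-9*k(-18) + H(-104, g)) = √(-9*(-18) + (-63 - 1*(-104))) = √(162 + (-63 + 104)) = √(162 + 41) = √203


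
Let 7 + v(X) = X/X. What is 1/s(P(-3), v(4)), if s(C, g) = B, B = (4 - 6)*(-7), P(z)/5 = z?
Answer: 1/14 ≈ 0.071429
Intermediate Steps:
P(z) = 5*z
v(X) = -6 (v(X) = -7 + X/X = -7 + 1 = -6)
B = 14 (B = -2*(-7) = 14)
s(C, g) = 14
1/s(P(-3), v(4)) = 1/14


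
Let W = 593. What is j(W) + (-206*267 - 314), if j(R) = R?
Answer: -54723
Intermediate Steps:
j(W) + (-206*267 - 314) = 593 + (-206*267 - 314) = 593 + (-55002 - 314) = 593 - 55316 = -54723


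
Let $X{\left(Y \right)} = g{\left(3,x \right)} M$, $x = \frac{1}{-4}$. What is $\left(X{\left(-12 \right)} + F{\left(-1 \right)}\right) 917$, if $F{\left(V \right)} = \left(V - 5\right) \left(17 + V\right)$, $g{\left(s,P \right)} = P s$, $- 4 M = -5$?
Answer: $- \frac{1422267}{16} \approx -88892.0$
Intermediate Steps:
$M = \frac{5}{4}$ ($M = \left(- \frac{1}{4}\right) \left(-5\right) = \frac{5}{4} \approx 1.25$)
$x = - \frac{1}{4} \approx -0.25$
$F{\left(V \right)} = \left(-5 + V\right) \left(17 + V\right)$
$X{\left(Y \right)} = - \frac{15}{16}$ ($X{\left(Y \right)} = \left(- \frac{1}{4}\right) 3 \cdot \frac{5}{4} = \left(- \frac{3}{4}\right) \frac{5}{4} = - \frac{15}{16}$)
$\left(X{\left(-12 \right)} + F{\left(-1 \right)}\right) 917 = \left(- \frac{15}{16} + \left(-85 + \left(-1\right)^{2} + 12 \left(-1\right)\right)\right) 917 = \left(- \frac{15}{16} - 96\right) 917 = \left(- \frac{1551}{16}\right) 917 = - \frac{1422267}{16}$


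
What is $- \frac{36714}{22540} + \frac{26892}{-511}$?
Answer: $- \frac{44636181}{822710} \approx -54.255$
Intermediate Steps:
$- \frac{36714}{22540} + \frac{26892}{-511} = \left(-36714\right) \frac{1}{22540} + 26892 \left(- \frac{1}{511}\right) = - \frac{18357}{11270} - \frac{26892}{511} = - \frac{44636181}{822710}$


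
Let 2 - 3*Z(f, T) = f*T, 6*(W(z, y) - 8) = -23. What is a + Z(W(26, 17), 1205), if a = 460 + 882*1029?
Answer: 16314571/18 ≈ 9.0637e+5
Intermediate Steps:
W(z, y) = 25/6 (W(z, y) = 8 + (⅙)*(-23) = 8 - 23/6 = 25/6)
Z(f, T) = ⅔ - T*f/3 (Z(f, T) = ⅔ - f*T/3 = ⅔ - T*f/3)
a = 908038 (a = 460 + 907578 = 908038)
a + Z(W(26, 17), 1205) = 908038 + (⅔ - ⅓*1205*25/6) = 908038 + (⅔ - 30125/18) = 908038 - 30113/18 = 16314571/18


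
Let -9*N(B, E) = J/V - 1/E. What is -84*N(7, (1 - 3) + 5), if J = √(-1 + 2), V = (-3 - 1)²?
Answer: -91/36 ≈ -2.5278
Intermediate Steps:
V = 16 (V = (-4)² = 16)
J = 1 (J = √1 = 1)
N(B, E) = -1/144 + 1/(9*E) (N(B, E) = -(1/16 - 1/E)/9 = -1/144 + 1/(9*E))
-84*N(7, (1 - 3) + 5) = -7*(16 - ((1 - 3) + 5))/(12*((1 - 3) + 5)) = -7*(16 - (-2 + 5))/(12*(-2 + 5)) = -7*(16 - 1*3)/(12*3) = -7*(16 - 3)/(12*3) = -7*13/(12*3) = -84*13/432 = -91/36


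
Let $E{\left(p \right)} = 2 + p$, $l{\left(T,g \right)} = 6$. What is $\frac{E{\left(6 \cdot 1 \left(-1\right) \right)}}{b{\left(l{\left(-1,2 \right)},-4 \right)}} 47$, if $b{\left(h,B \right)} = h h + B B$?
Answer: $- \frac{47}{13} \approx -3.6154$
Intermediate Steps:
$b{\left(h,B \right)} = B^{2} + h^{2}$ ($b{\left(h,B \right)} = h^{2} + B^{2} = B^{2} + h^{2}$)
$\frac{E{\left(6 \cdot 1 \left(-1\right) \right)}}{b{\left(l{\left(-1,2 \right)},-4 \right)}} 47 = \frac{2 + 6 \cdot 1 \left(-1\right)}{\left(-4\right)^{2} + 6^{2}} \cdot 47 = \frac{2 + 6 \left(-1\right)}{16 + 36} \cdot 47 = \frac{2 - 6}{52} \cdot 47 = \frac{1}{52} \left(-4\right) 47 = \left(- \frac{1}{13}\right) 47 = - \frac{47}{13}$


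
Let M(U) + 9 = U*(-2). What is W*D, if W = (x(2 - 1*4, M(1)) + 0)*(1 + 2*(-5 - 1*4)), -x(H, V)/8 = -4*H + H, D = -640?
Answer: -522240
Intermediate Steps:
M(U) = -9 - 2*U (M(U) = -9 + U*(-2) = -9 - 2*U)
x(H, V) = 24*H (x(H, V) = -8*(-4*H + H) = -(-24)*H = 24*H)
W = 816 (W = (24*(2 - 1*4) + 0)*(1 + 2*(-5 - 1*4)) = (24*(2 - 4) + 0)*(1 + 2*(-5 - 4)) = (24*(-2) + 0)*(1 + 2*(-9)) = (-48 + 0)*(1 - 18) = -48*(-17) = 816)
W*D = 816*(-640) = -522240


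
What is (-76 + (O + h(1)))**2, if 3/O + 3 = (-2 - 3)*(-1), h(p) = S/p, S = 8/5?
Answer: 531441/100 ≈ 5314.4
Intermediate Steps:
S = 8/5 (S = 8*(1/5) = 8/5 ≈ 1.6000)
h(p) = 8/(5*p)
O = 3/2 (O = 3/(-3 + (-2 - 3)*(-1)) = 3/(-3 - 5*(-1)) = 3/(-3 + 5) = 3/2 ≈ 1.5000)
(-76 + (O + h(1)))**2 = (-76 + (3/2 + (8/5)/1))**2 = (-76 + (3/2 + (8/5)*1))**2 = (-76 + (3/2 + 8/5))**2 = (-76 + 31/10)**2 = (-729/10)**2 = 531441/100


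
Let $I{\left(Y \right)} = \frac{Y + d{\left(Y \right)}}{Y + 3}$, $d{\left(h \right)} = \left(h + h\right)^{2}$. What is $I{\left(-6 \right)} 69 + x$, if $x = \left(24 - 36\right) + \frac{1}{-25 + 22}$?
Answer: $- \frac{9559}{3} \approx -3186.3$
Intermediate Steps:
$d{\left(h \right)} = 4 h^{2}$ ($d{\left(h \right)} = \left(2 h\right)^{2} = 4 h^{2}$)
$I{\left(Y \right)} = \frac{Y + 4 Y^{2}}{3 + Y}$ ($I{\left(Y \right)} = \frac{Y + 4 Y^{2}}{Y + 3} = \frac{Y + 4 Y^{2}}{3 + Y}$)
$x = - \frac{37}{3}$ ($x = -12 + \frac{1}{-3} = -12 - \frac{1}{3} = - \frac{37}{3} \approx -12.333$)
$I{\left(-6 \right)} 69 + x = - \frac{6 \left(1 + 4 \left(-6\right)\right)}{3 - 6} \cdot 69 - \frac{37}{3} = - \frac{6 \left(1 - 24\right)}{-3} \cdot 69 - \frac{37}{3} = \left(-6\right) \left(- \frac{1}{3}\right) \left(-23\right) 69 - \frac{37}{3} = \left(-46\right) 69 - \frac{37}{3} = -3174 - \frac{37}{3} = - \frac{9559}{3}$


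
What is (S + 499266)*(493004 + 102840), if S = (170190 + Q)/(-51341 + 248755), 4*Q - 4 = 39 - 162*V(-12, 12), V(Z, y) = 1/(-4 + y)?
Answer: 234910944818703515/789656 ≈ 2.9749e+11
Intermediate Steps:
Q = 91/16 (Q = 1 + (39 - 162/(-4 + 12))/4 = 1 + (39 - 162/8)/4 = 1 + (39 - 162*⅛)/4 = 1 + (39 - 81/4)/4 = 1 + (¼)*(75/4) = 1 + 75/16 = 91/16 ≈ 5.6875)
S = 2723131/3158624 (S = (170190 + 91/16)/(-51341 + 248755) = (2723131/16)/197414 = (2723131/16)*(1/197414) = 2723131/3158624 ≈ 0.86213)
(S + 499266)*(493004 + 102840) = (2723131/3158624 + 499266)*(493004 + 102840) = (1576996293115/3158624)*595844 = 234910944818703515/789656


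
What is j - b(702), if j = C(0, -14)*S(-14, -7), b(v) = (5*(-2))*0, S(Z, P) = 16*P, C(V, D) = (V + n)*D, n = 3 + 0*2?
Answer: 4704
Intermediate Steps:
n = 3 (n = 3 + 0 = 3)
C(V, D) = D*(3 + V) (C(V, D) = (V + 3)*D = (3 + V)*D = D*(3 + V))
b(v) = 0 (b(v) = -10*0 = 0)
j = 4704 (j = (-14*(3 + 0))*(16*(-7)) = -14*3*(-112) = -42*(-112) = 4704)
j - b(702) = 4704 - 1*0 = 4704 + 0 = 4704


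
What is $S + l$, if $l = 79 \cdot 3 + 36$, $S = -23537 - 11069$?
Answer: $-34333$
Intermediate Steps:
$S = -34606$
$l = 273$ ($l = 237 + 36 = 273$)
$S + l = -34606 + 273 = -34333$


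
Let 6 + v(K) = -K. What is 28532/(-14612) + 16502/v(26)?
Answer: -30255031/58448 ≈ -517.64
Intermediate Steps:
v(K) = -6 - K
28532/(-14612) + 16502/v(26) = 28532/(-14612) + 16502/(-6 - 1*26) = 28532*(-1/14612) + 16502/(-6 - 26) = -7133/3653 + 16502/(-32) = -7133/3653 + 16502*(-1/32) = -7133/3653 - 8251/16 = -30255031/58448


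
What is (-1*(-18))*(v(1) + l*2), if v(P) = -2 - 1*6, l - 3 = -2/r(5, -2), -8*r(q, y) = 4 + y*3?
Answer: -324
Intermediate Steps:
r(q, y) = -½ - 3*y/8 (r(q, y) = -(4 + y*3)/8 = -(4 + 3*y)/8 = -½ - 3*y/8)
l = -5 (l = 3 - 2/(-½ - 3/8*(-2)) = 3 - 2/(-½ + ¾) = 3 - 2/¼ = 3 - 2*4 = 3 - 8 = -5)
v(P) = -8 (v(P) = -2 - 6 = -8)
(-1*(-18))*(v(1) + l*2) = (-1*(-18))*(-8 - 5*2) = 18*(-8 - 10) = 18*(-18) = -324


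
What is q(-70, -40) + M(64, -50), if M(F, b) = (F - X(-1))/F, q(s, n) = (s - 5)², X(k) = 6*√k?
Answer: 5626 - 3*I/32 ≈ 5626.0 - 0.09375*I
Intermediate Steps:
q(s, n) = (-5 + s)²
M(F, b) = (F - 6*I)/F (M(F, b) = (F - 6*√(-1))/F = (F - 6*I)/F)
q(-70, -40) + M(64, -50) = (-5 - 70)² + (64 - 6*I)/64 = (-75)² + (64 - 6*I)/64 = 5625 + (1 - 3*I/32) = 5626 - 3*I/32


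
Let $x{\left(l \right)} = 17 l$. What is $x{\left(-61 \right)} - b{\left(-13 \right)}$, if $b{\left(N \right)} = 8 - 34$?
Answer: $-1011$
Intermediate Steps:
$b{\left(N \right)} = -26$
$x{\left(-61 \right)} - b{\left(-13 \right)} = 17 \left(-61\right) - -26 = -1037 + 26 = -1011$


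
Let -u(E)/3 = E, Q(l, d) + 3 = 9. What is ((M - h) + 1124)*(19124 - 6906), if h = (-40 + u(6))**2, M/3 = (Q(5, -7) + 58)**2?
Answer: 122766464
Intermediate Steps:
Q(l, d) = 6 (Q(l, d) = -3 + 9 = 6)
u(E) = -3*E
M = 12288 (M = 3*(6 + 58)**2 = 3*64**2 = 3*4096 = 12288)
h = 3364 (h = (-40 - 3*6)**2 = (-40 - 18)**2 = (-58)**2 = 3364)
((M - h) + 1124)*(19124 - 6906) = ((12288 - 1*3364) + 1124)*(19124 - 6906) = ((12288 - 3364) + 1124)*12218 = (8924 + 1124)*12218 = 10048*12218 = 122766464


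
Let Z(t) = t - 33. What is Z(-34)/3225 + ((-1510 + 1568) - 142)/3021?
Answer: -157769/3247575 ≈ -0.048581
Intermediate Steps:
Z(t) = -33 + t
Z(-34)/3225 + ((-1510 + 1568) - 142)/3021 = (-33 - 34)/3225 + ((-1510 + 1568) - 142)/3021 = -67*1/3225 + (58 - 142)*(1/3021) = -67/3225 - 84*1/3021 = -67/3225 - 28/1007 = -157769/3247575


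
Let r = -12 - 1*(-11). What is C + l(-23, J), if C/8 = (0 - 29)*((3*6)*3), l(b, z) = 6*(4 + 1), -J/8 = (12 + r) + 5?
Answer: -12498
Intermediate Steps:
r = -1 (r = -12 + 11 = -1)
J = -128 (J = -8*((12 - 1) + 5) = -8*(11 + 5) = -8*16 = -128)
l(b, z) = 30 (l(b, z) = 6*5 = 30)
C = -12528 (C = 8*((0 - 29)*((3*6)*3)) = 8*(-522*3) = 8*(-29*54) = 8*(-1566) = -12528)
C + l(-23, J) = -12528 + 30 = -12498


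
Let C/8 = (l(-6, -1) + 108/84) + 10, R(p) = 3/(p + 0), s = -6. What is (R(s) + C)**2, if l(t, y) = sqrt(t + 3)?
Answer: 1542417/196 + 10056*I*sqrt(3)/7 ≈ 7869.5 + 2488.2*I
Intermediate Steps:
R(p) = 3/p
l(t, y) = sqrt(3 + t)
C = 632/7 + 8*I*sqrt(3) (C = 8*((sqrt(3 - 6) + 108/84) + 10) = 8*((sqrt(-3) + 108*(1/84)) + 10) = 8*((I*sqrt(3) + 9/7) + 10) = 8*((9/7 + I*sqrt(3)) + 10) = 8*(79/7 + I*sqrt(3)) = 632/7 + 8*I*sqrt(3) ≈ 90.286 + 13.856*I)
(R(s) + C)**2 = (3/(-6) + (632/7 + 8*I*sqrt(3)))**2 = (3*(-1/6) + (632/7 + 8*I*sqrt(3)))**2 = (-1/2 + (632/7 + 8*I*sqrt(3)))**2 = (1257/14 + 8*I*sqrt(3))**2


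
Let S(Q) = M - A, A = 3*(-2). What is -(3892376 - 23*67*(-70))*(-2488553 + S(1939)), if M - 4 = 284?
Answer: 9953648111714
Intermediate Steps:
A = -6
M = 288 (M = 4 + 284 = 288)
S(Q) = 294 (S(Q) = 288 - 1*(-6) = 288 + 6 = 294)
-(3892376 - 23*67*(-70))*(-2488553 + S(1939)) = -(3892376 - 23*67*(-70))*(-2488553 + 294) = -(3892376 - 1541*(-70))*(-2488259) = -(3892376 + 107870)*(-2488259) = -4000246*(-2488259) = -1*(-9953648111714) = 9953648111714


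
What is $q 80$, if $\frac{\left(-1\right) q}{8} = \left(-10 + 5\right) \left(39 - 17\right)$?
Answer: $70400$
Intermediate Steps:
$q = 880$ ($q = - 8 \left(-10 + 5\right) \left(39 - 17\right) = - 8 \left(\left(-5\right) 22\right) = \left(-8\right) \left(-110\right) = 880$)
$q 80 = 880 \cdot 80 = 70400$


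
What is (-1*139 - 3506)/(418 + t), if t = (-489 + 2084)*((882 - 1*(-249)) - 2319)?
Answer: 3645/1894442 ≈ 0.0019240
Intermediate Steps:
t = -1894860 (t = 1595*((882 + 249) - 2319) = 1595*(1131 - 2319) = 1595*(-1188) = -1894860)
(-1*139 - 3506)/(418 + t) = (-1*139 - 3506)/(418 - 1894860) = (-139 - 3506)/(-1894442) = -3645*(-1/1894442) = 3645/1894442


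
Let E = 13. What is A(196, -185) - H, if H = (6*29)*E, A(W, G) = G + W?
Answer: -2251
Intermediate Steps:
H = 2262 (H = (6*29)*13 = 174*13 = 2262)
A(196, -185) - H = (-185 + 196) - 1*2262 = 11 - 2262 = -2251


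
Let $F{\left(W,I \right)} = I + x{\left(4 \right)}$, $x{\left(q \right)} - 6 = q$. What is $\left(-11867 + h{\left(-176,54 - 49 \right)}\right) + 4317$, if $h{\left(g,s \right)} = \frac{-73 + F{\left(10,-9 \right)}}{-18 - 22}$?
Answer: $- \frac{37741}{5} \approx -7548.2$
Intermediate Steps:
$x{\left(q \right)} = 6 + q$
$F{\left(W,I \right)} = 10 + I$ ($F{\left(W,I \right)} = I + \left(6 + 4\right) = I + 10 = 10 + I$)
$h{\left(g,s \right)} = \frac{9}{5}$ ($h{\left(g,s \right)} = \frac{-73 + \left(10 - 9\right)}{-18 - 22} = \frac{-73 + 1}{-40} = \left(-72\right) \left(- \frac{1}{40}\right) = \frac{9}{5}$)
$\left(-11867 + h{\left(-176,54 - 49 \right)}\right) + 4317 = \left(-11867 + \frac{9}{5}\right) + 4317 = - \frac{59326}{5} + 4317 = - \frac{37741}{5}$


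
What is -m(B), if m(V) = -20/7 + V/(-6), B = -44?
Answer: -94/21 ≈ -4.4762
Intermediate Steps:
m(V) = -20/7 - V/6 (m(V) = -20*⅐ + V*(-⅙) = -20/7 - V/6)
-m(B) = -(-20/7 - ⅙*(-44)) = -(-20/7 + 22/3) = -1*94/21 = -94/21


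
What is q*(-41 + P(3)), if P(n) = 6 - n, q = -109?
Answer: 4142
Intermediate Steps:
q*(-41 + P(3)) = -109*(-41 + (6 - 1*3)) = -109*(-41 + (6 - 3)) = -109*(-41 + 3) = -109*(-38) = 4142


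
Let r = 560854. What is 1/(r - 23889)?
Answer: 1/536965 ≈ 1.8623e-6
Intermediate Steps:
1/(r - 23889) = 1/(560854 - 23889) = 1/536965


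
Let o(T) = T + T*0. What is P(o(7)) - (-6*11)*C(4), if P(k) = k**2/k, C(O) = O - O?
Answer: 7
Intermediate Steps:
C(O) = 0
o(T) = T (o(T) = T + 0 = T)
P(k) = k
P(o(7)) - (-6*11)*C(4) = 7 - (-6*11)*0 = 7 - (-66)*0 = 7 - 1*0 = 7 + 0 = 7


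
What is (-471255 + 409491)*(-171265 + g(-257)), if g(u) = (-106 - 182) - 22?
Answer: 10597158300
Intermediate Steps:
g(u) = -310 (g(u) = -288 - 22 = -310)
(-471255 + 409491)*(-171265 + g(-257)) = (-471255 + 409491)*(-171265 - 310) = -61764*(-171575) = 10597158300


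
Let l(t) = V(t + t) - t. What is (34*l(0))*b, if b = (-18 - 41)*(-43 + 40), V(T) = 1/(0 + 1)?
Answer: 6018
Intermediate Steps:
V(T) = 1 (V(T) = 1/1 = 1)
l(t) = 1 - t
b = 177 (b = -59*(-3) = 177)
(34*l(0))*b = (34*(1 - 1*0))*177 = (34*(1 + 0))*177 = (34*1)*177 = 34*177 = 6018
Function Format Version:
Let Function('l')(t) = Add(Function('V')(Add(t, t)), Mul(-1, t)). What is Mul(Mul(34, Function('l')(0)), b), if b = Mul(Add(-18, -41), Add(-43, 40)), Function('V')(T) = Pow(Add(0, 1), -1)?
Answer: 6018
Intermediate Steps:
Function('V')(T) = 1 (Function('V')(T) = Pow(1, -1) = 1)
Function('l')(t) = Add(1, Mul(-1, t))
b = 177 (b = Mul(-59, -3) = 177)
Mul(Mul(34, Function('l')(0)), b) = Mul(Mul(34, Add(1, Mul(-1, 0))), 177) = Mul(Mul(34, Add(1, 0)), 177) = Mul(Mul(34, 1), 177) = Mul(34, 177) = 6018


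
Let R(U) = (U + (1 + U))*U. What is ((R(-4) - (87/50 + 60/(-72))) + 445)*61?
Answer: 2159827/75 ≈ 28798.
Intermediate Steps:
R(U) = U*(1 + 2*U) (R(U) = (1 + 2*U)*U = U*(1 + 2*U))
((R(-4) - (87/50 + 60/(-72))) + 445)*61 = ((-4*(1 + 2*(-4)) - (87/50 + 60/(-72))) + 445)*61 = ((-4*(1 - 8) - (87*(1/50) + 60*(-1/72))) + 445)*61 = ((-4*(-7) - (87/50 - ⅚)) + 445)*61 = ((28 - 1*68/75) + 445)*61 = ((28 - 68/75) + 445)*61 = (2032/75 + 445)*61 = (35407/75)*61 = 2159827/75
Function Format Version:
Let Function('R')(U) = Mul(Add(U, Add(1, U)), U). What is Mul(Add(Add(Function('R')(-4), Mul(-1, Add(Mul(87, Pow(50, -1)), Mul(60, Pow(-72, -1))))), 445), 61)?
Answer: Rational(2159827, 75) ≈ 28798.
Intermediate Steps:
Function('R')(U) = Mul(U, Add(1, Mul(2, U))) (Function('R')(U) = Mul(Add(1, Mul(2, U)), U) = Mul(U, Add(1, Mul(2, U))))
Mul(Add(Add(Function('R')(-4), Mul(-1, Add(Mul(87, Pow(50, -1)), Mul(60, Pow(-72, -1))))), 445), 61) = Mul(Add(Add(Mul(-4, Add(1, Mul(2, -4))), Mul(-1, Add(Mul(87, Pow(50, -1)), Mul(60, Pow(-72, -1))))), 445), 61) = Mul(Add(Add(Mul(-4, Add(1, -8)), Mul(-1, Add(Mul(87, Rational(1, 50)), Mul(60, Rational(-1, 72))))), 445), 61) = Mul(Add(Add(Mul(-4, -7), Mul(-1, Add(Rational(87, 50), Rational(-5, 6)))), 445), 61) = Mul(Add(Add(28, Mul(-1, Rational(68, 75))), 445), 61) = Mul(Add(Add(28, Rational(-68, 75)), 445), 61) = Mul(Add(Rational(2032, 75), 445), 61) = Mul(Rational(35407, 75), 61) = Rational(2159827, 75)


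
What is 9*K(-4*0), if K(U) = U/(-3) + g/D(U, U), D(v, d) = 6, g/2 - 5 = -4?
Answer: 3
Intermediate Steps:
g = 2 (g = 10 + 2*(-4) = 10 - 8 = 2)
K(U) = ⅓ - U/3 (K(U) = U/(-3) + 2/6 = U*(-⅓) + 2*(⅙) = -U/3 + ⅓ = ⅓ - U/3)
9*K(-4*0) = 9*(⅓ - (-4)*0/3) = 9*(⅓ - ⅓*0) = 9*(⅓ + 0) = 9*(⅓) = 3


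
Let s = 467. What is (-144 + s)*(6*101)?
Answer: 195738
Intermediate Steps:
(-144 + s)*(6*101) = (-144 + 467)*(6*101) = 323*606 = 195738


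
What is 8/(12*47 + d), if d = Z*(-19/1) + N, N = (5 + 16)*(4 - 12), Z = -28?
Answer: 1/116 ≈ 0.0086207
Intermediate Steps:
N = -168 (N = 21*(-8) = -168)
d = 364 (d = -(-532)/1 - 168 = -(-532) - 168 = -28*(-19) - 168 = 532 - 168 = 364)
8/(12*47 + d) = 8/(12*47 + 364) = 8/(564 + 364) = 8/928 = (1/928)*8 = 1/116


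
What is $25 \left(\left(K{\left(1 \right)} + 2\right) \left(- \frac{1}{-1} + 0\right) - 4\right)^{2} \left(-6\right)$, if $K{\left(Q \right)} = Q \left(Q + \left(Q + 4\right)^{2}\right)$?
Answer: $-86400$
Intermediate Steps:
$K{\left(Q \right)} = Q \left(Q + \left(4 + Q\right)^{2}\right)$
$25 \left(\left(K{\left(1 \right)} + 2\right) \left(- \frac{1}{-1} + 0\right) - 4\right)^{2} \left(-6\right) = 25 \left(\left(1 \left(1 + \left(4 + 1\right)^{2}\right) + 2\right) \left(- \frac{1}{-1} + 0\right) - 4\right)^{2} \left(-6\right) = 25 \left(\left(1 \left(1 + 5^{2}\right) + 2\right) \left(\left(-1\right) \left(-1\right) + 0\right) - 4\right)^{2} \left(-6\right) = 25 \left(\left(1 \left(1 + 25\right) + 2\right) \left(1 + 0\right) - 4\right)^{2} \left(-6\right) = 25 \left(\left(1 \cdot 26 + 2\right) 1 - 4\right)^{2} \left(-6\right) = 25 \left(\left(26 + 2\right) 1 - 4\right)^{2} \left(-6\right) = 25 \left(28 \cdot 1 - 4\right)^{2} \left(-6\right) = 25 \left(28 - 4\right)^{2} \left(-6\right) = 25 \cdot 24^{2} \left(-6\right) = 25 \cdot 576 \left(-6\right) = 14400 \left(-6\right) = -86400$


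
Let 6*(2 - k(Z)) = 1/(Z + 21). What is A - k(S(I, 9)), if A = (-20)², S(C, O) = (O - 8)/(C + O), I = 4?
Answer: 654325/1644 ≈ 398.01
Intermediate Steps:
S(C, O) = (-8 + O)/(C + O)
A = 400
k(Z) = 2 - 1/(6*(21 + Z)) (k(Z) = 2 - 1/(6*(Z + 21)) = 2 - 1/(6*(21 + Z)))
A - k(S(I, 9)) = 400 - (251 + 12*((-8 + 9)/(4 + 9)))/(6*(21 + (-8 + 9)/(4 + 9))) = 400 - (251 + 12*(1/13))/(6*(21 + 1/13)) = 400 - (251 + 12/13)/(6*274/13) = 400 - 13*3275/(6*274*13) = 400 - 1*3275/1644 = 400 - 3275/1644 = 654325/1644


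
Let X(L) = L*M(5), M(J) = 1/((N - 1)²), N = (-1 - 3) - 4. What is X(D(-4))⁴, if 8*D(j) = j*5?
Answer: 625/688747536 ≈ 9.0744e-7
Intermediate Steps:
D(j) = 5*j/8 (D(j) = (j*5)/8 = (5*j)/8 = 5*j/8)
N = -8 (N = -4 - 4 = -8)
M(J) = 1/81 (M(J) = 1/((-8 - 1)²) = 1/((-9)²) = 1/81)
X(L) = L/81 (X(L) = L*(1/81) = L/81)
X(D(-4))⁴ = (((5/8)*(-4))/81)⁴ = ((1/81)*(-5/2))⁴ = (-5/162)⁴ = 625/688747536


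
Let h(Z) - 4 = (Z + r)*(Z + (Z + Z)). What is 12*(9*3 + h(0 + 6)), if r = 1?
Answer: 1884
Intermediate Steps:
h(Z) = 4 + 3*Z*(1 + Z) (h(Z) = 4 + (Z + 1)*(Z + (Z + Z)) = 4 + (1 + Z)*(Z + 2*Z) = 4 + (1 + Z)*(3*Z) = 4 + 3*Z*(1 + Z))
12*(9*3 + h(0 + 6)) = 12*(9*3 + (4 + 3*(0 + 6) + 3*(0 + 6)²)) = 12*(27 + (4 + 3*6 + 3*6²)) = 12*(27 + (4 + 18 + 3*36)) = 12*(27 + (4 + 18 + 108)) = 12*(27 + 130) = 12*157 = 1884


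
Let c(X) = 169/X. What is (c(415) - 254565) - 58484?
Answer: -129915166/415 ≈ -3.1305e+5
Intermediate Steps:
(c(415) - 254565) - 58484 = (169/415 - 254565) - 58484 = -105644306/415 - 58484 = -129915166/415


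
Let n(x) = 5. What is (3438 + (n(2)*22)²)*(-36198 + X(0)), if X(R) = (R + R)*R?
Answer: -562444524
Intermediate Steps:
X(R) = 2*R² (X(R) = (2*R)*R = 2*R²)
(3438 + (n(2)*22)²)*(-36198 + X(0)) = (3438 + (5*22)²)*(-36198 + 2*0²) = (3438 + 110²)*(-36198 + 2*0) = (3438 + 12100)*(-36198 + 0) = 15538*(-36198) = -562444524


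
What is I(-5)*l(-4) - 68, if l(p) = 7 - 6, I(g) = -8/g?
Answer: -332/5 ≈ -66.400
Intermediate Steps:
l(p) = 1
I(-5)*l(-4) - 68 = -8/(-5)*1 - 68 = -8*(-⅕)*1 - 68 = (8/5)*1 - 68 = 8/5 - 68 = -332/5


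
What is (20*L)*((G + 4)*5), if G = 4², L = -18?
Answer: -36000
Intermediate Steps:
G = 16
(20*L)*((G + 4)*5) = (20*(-18))*((16 + 4)*5) = -7200*5 = -360*100 = -36000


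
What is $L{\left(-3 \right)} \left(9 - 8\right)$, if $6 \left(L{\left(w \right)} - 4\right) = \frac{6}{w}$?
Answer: $\frac{11}{3} \approx 3.6667$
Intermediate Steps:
$L{\left(w \right)} = 4 + \frac{1}{w}$ ($L{\left(w \right)} = 4 + \frac{6 \frac{1}{w}}{6} = 4 + \frac{1}{w}$)
$L{\left(-3 \right)} \left(9 - 8\right) = \left(4 + \frac{1}{-3}\right) \left(9 - 8\right) = \left(4 - \frac{1}{3}\right) 1 = \frac{11}{3} \cdot 1 = \frac{11}{3}$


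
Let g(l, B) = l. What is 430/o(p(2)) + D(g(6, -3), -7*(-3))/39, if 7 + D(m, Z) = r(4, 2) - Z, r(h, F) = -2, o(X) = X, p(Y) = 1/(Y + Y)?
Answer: 22350/13 ≈ 1719.2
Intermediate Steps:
p(Y) = 1/(2*Y)
D(m, Z) = -9 - Z (D(m, Z) = -7 + (-2 - Z) = -9 - Z)
430/o(p(2)) + D(g(6, -3), -7*(-3))/39 = 430/(((1/2)/2)) + (-9 - (-7)*(-3))/39 = 430/(((1/2)*(1/2))) + (-9 - 1*21)*(1/39) = 430/(1/4) + (-9 - 21)*(1/39) = 430*4 - 30*1/39 = 1720 - 10/13 = 22350/13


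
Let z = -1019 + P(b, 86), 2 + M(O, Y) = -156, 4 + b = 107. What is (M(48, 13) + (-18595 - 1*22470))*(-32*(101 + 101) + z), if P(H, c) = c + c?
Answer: 301381353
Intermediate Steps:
b = 103 (b = -4 + 107 = 103)
P(H, c) = 2*c
M(O, Y) = -158 (M(O, Y) = -2 - 156 = -158)
z = -847 (z = -1019 + 2*86 = -1019 + 172 = -847)
(M(48, 13) + (-18595 - 1*22470))*(-32*(101 + 101) + z) = (-158 + (-18595 - 1*22470))*(-32*(101 + 101) - 847) = (-158 + (-18595 - 22470))*(-32*202 - 847) = (-158 - 41065)*(-6464 - 847) = -41223*(-7311) = 301381353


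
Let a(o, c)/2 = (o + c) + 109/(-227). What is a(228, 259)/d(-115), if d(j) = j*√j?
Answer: 44176*I*√115/600415 ≈ 0.78901*I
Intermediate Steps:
d(j) = j^(3/2)
a(o, c) = -218/227 + 2*c + 2*o (a(o, c) = 2*((o + c) + 109/(-227)) = 2*((c + o) + 109*(-1/227)) = 2*((c + o) - 109/227) = 2*(-109/227 + c + o) = -218/227 + 2*c + 2*o)
a(228, 259)/d(-115) = (-218/227 + 2*259 + 2*228)/((-115)^(3/2)) = (-218/227 + 518 + 456)/((-115*I*√115)) = 220880*(I*√115/13225)/227 = 44176*I*√115/600415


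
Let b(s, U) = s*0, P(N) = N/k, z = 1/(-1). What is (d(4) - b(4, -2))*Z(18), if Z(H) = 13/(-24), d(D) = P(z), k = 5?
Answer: 13/120 ≈ 0.10833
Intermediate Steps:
z = -1 (z = 1*(-1) = -1)
P(N) = N/5
d(D) = -⅕ (d(D) = (⅕)*(-1) = -⅕)
b(s, U) = 0
Z(H) = -13/24 (Z(H) = 13*(-1/24) = -13/24)
(d(4) - b(4, -2))*Z(18) = (-⅕ - 1*0)*(-13/24) = (-⅕ + 0)*(-13/24) = -⅕*(-13/24) = 13/120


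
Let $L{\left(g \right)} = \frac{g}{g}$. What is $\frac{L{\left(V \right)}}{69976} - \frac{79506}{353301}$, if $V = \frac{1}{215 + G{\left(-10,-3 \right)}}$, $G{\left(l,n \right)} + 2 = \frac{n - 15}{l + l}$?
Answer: $- \frac{1854386185}{8240863592} \approx -0.22502$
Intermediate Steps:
$G{\left(l,n \right)} = -2 + \frac{-15 + n}{2 l}$ ($G{\left(l,n \right)} = -2 + \frac{n - 15}{l + l} = -2 + \frac{-15 + n}{2 l}$)
$V = \frac{10}{2139}$ ($V = \frac{1}{215 + \frac{-15 - 3 - -40}{2 \left(-10\right)}} = \frac{1}{215 + \frac{1}{2} \left(- \frac{1}{10}\right) \left(-15 - 3 + 40\right)} = \frac{1}{215 + \frac{1}{2} \left(- \frac{1}{10}\right) 22} = \frac{1}{215 - \frac{11}{10}} = \frac{1}{\frac{2139}{10}} = \frac{10}{2139} \approx 0.0046751$)
$L{\left(g \right)} = 1$
$\frac{L{\left(V \right)}}{69976} - \frac{79506}{353301} = 1 \cdot \frac{1}{69976} - \frac{79506}{353301} = 1 \cdot \frac{1}{69976} - \frac{26502}{117767} = \frac{1}{69976} - \frac{26502}{117767} = - \frac{1854386185}{8240863592}$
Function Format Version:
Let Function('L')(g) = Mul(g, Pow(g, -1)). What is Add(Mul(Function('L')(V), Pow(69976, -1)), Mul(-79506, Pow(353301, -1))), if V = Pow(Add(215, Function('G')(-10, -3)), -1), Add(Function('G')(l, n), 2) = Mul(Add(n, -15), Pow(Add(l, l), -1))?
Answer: Rational(-1854386185, 8240863592) ≈ -0.22502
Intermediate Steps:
Function('G')(l, n) = Add(-2, Mul(Rational(1, 2), Pow(l, -1), Add(-15, n))) (Function('G')(l, n) = Add(-2, Mul(Add(n, -15), Pow(Add(l, l), -1))) = Add(-2, Mul(Add(-15, n), Pow(Mul(2, l), -1))) = Add(-2, Mul(Add(-15, n), Mul(Rational(1, 2), Pow(l, -1)))) = Add(-2, Mul(Rational(1, 2), Pow(l, -1), Add(-15, n))))
V = Rational(10, 2139) (V = Pow(Add(215, Mul(Rational(1, 2), Pow(-10, -1), Add(-15, -3, Mul(-4, -10)))), -1) = Pow(Add(215, Mul(Rational(1, 2), Rational(-1, 10), Add(-15, -3, 40))), -1) = Pow(Add(215, Mul(Rational(1, 2), Rational(-1, 10), 22)), -1) = Pow(Add(215, Rational(-11, 10)), -1) = Pow(Rational(2139, 10), -1) = Rational(10, 2139) ≈ 0.0046751)
Function('L')(g) = 1
Add(Mul(Function('L')(V), Pow(69976, -1)), Mul(-79506, Pow(353301, -1))) = Add(Mul(1, Pow(69976, -1)), Mul(-79506, Pow(353301, -1))) = Add(Mul(1, Rational(1, 69976)), Mul(-79506, Rational(1, 353301))) = Add(Rational(1, 69976), Rational(-26502, 117767)) = Rational(-1854386185, 8240863592)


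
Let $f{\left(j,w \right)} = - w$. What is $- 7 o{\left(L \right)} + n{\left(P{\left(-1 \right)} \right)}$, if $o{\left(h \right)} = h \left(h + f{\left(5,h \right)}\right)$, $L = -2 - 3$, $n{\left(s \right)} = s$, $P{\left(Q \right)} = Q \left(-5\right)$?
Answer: $5$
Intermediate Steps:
$P{\left(Q \right)} = - 5 Q$
$L = -5$ ($L = -2 - 3 = -5$)
$o{\left(h \right)} = 0$ ($o{\left(h \right)} = h \left(h - h\right) = h 0 = 0$)
$- 7 o{\left(L \right)} + n{\left(P{\left(-1 \right)} \right)} = \left(-7\right) 0 - -5 = 0 + 5 = 5$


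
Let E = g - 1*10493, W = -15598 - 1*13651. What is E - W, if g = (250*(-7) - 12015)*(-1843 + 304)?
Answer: 21203091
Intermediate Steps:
g = 21184335 (g = (-1750 - 12015)*(-1539) = -13765*(-1539) = 21184335)
W = -29249 (W = -15598 - 13651 = -29249)
E = 21173842 (E = 21184335 - 1*10493 = 21184335 - 10493 = 21173842)
E - W = 21173842 - 1*(-29249) = 21173842 + 29249 = 21203091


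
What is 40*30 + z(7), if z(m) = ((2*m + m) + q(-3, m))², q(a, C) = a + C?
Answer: 1825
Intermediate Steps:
q(a, C) = C + a
z(m) = (-3 + 4*m)² (z(m) = ((2*m + m) + (m - 3))² = (3*m + (-3 + m))² = (-3 + 4*m)²)
40*30 + z(7) = 40*30 + (-3 + 4*7)² = 1200 + (-3 + 28)² = 1200 + 25² = 1200 + 625 = 1825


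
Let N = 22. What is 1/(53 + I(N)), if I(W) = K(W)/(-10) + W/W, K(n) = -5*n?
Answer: 1/65 ≈ 0.015385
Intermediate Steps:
I(W) = 1 + W/2 (I(W) = -5*W/(-10) + W/W = -5*W*(-1/10) + 1 = W/2 + 1 = 1 + W/2)
1/(53 + I(N)) = 1/(53 + (1 + (1/2)*22)) = 1/(53 + (1 + 11)) = 1/(53 + 12) = 1/65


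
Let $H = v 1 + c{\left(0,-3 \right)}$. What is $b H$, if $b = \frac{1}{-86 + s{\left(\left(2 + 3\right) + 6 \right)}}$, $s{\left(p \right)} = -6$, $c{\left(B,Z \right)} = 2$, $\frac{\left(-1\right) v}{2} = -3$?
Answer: $- \frac{2}{23} \approx -0.086957$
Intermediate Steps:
$v = 6$ ($v = \left(-2\right) \left(-3\right) = 6$)
$H = 8$ ($H = 6 \cdot 1 + 2 = 6 + 2 = 8$)
$b = - \frac{1}{92}$ ($b = \frac{1}{-86 - 6} = \frac{1}{-92} = - \frac{1}{92} \approx -0.01087$)
$b H = \left(- \frac{1}{92}\right) 8 = - \frac{2}{23}$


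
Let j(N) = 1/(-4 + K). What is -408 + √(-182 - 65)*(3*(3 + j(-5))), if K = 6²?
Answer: -408 + 291*I*√247/32 ≈ -408.0 + 142.92*I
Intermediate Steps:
K = 36
j(N) = 1/32 (j(N) = 1/(-4 + 36) = 1/32)
-408 + √(-182 - 65)*(3*(3 + j(-5))) = -408 + √(-182 - 65)*(3*(3 + 1/32)) = -408 + √(-247)*(3*(97/32)) = -408 + (I*√247)*(291/32) = -408 + 291*I*√247/32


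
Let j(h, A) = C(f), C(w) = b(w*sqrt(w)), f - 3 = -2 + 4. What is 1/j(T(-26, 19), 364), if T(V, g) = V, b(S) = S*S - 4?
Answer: 1/121 ≈ 0.0082645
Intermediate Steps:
f = 5 (f = 3 + (-2 + 4) = 3 + 2 = 5)
b(S) = -4 + S**2 (b(S) = S**2 - 4 = -4 + S**2)
C(w) = -4 + w**3 (C(w) = -4 + (w*sqrt(w))**2 = -4 + (w**(3/2))**2 = -4 + w**3)
j(h, A) = 121 (j(h, A) = -4 + 5**3 = -4 + 125 = 121)
1/j(T(-26, 19), 364) = 1/121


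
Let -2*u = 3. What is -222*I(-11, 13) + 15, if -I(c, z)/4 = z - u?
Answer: 12891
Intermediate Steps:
u = -3/2 (u = -1/2*3 = -3/2 ≈ -1.5000)
I(c, z) = -6 - 4*z (I(c, z) = -4*(z - 1*(-3/2)) = -4*(z + 3/2) = -4*(3/2 + z) = -6 - 4*z)
-222*I(-11, 13) + 15 = -222*(-6 - 4*13) + 15 = -222*(-6 - 52) + 15 = -222*(-58) + 15 = 12876 + 15 = 12891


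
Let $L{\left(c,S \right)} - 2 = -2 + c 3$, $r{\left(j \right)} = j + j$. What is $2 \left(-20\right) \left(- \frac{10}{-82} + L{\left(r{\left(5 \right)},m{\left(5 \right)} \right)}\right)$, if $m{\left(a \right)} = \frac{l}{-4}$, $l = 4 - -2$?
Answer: $- \frac{49400}{41} \approx -1204.9$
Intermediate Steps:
$l = 6$ ($l = 4 + 2 = 6$)
$m{\left(a \right)} = - \frac{3}{2}$ ($m{\left(a \right)} = \frac{6}{-4} = 6 \left(- \frac{1}{4}\right) = - \frac{3}{2}$)
$r{\left(j \right)} = 2 j$
$L{\left(c,S \right)} = 3 c$ ($L{\left(c,S \right)} = 2 + \left(-2 + c 3\right) = 2 + \left(-2 + 3 c\right) = 3 c$)
$2 \left(-20\right) \left(- \frac{10}{-82} + L{\left(r{\left(5 \right)},m{\left(5 \right)} \right)}\right) = 2 \left(-20\right) \left(- \frac{10}{-82} + 3 \cdot 2 \cdot 5\right) = - 40 \left(\left(-10\right) \left(- \frac{1}{82}\right) + 3 \cdot 10\right) = - 40 \left(\frac{5}{41} + 30\right) = \left(-40\right) \frac{1235}{41} = - \frac{49400}{41}$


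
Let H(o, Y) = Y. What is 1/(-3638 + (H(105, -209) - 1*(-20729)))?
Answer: 1/16882 ≈ 5.9235e-5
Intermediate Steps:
1/(-3638 + (H(105, -209) - 1*(-20729))) = 1/(-3638 + (-209 - 1*(-20729))) = 1/(-3638 + (-209 + 20729)) = 1/(-3638 + 20520) = 1/16882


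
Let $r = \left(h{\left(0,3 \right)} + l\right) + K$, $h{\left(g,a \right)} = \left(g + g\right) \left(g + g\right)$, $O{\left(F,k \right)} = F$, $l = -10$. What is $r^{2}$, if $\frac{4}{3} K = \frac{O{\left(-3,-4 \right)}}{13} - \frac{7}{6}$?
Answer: $\frac{1320201}{10816} \approx 122.06$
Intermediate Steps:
$h{\left(g,a \right)} = 4 g^{2}$ ($h{\left(g,a \right)} = 2 g 2 g = 4 g^{2}$)
$K = - \frac{109}{104}$ ($K = \frac{3 \left(- \frac{3}{13} - \frac{7}{6}\right)}{4} = \frac{3}{4} \left(- \frac{109}{78}\right) = - \frac{109}{104} \approx -1.0481$)
$r = - \frac{1149}{104}$ ($r = \left(4 \cdot 0^{2} - 10\right) - \frac{109}{104} = \left(4 \cdot 0 - 10\right) - \frac{109}{104} = \left(0 - 10\right) - \frac{109}{104} = -10 - \frac{109}{104} = - \frac{1149}{104} \approx -11.048$)
$r^{2} = \left(- \frac{1149}{104}\right)^{2} = \frac{1320201}{10816}$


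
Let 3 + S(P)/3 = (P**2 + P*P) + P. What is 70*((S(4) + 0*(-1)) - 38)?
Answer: 4270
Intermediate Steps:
S(P) = -9 + 3*P + 6*P**2 (S(P) = -9 + 3*((P**2 + P*P) + P) = -9 + 3*((P**2 + P**2) + P) = -9 + 3*(2*P**2 + P) = -9 + 3*(P + 2*P**2) = -9 + (3*P + 6*P**2) = -9 + 3*P + 6*P**2)
70*((S(4) + 0*(-1)) - 38) = 70*(((-9 + 3*4 + 6*4**2) + 0*(-1)) - 38) = 70*(((-9 + 12 + 6*16) + 0) - 38) = 70*(((-9 + 12 + 96) + 0) - 38) = 70*((99 + 0) - 38) = 70*(99 - 38) = 70*61 = 4270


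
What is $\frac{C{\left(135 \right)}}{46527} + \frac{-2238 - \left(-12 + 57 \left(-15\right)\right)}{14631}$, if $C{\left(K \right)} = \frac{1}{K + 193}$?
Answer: $- \frac{6974206315}{74427194712} \approx -0.093705$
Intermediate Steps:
$C{\left(K \right)} = \frac{1}{193 + K}$
$\frac{C{\left(135 \right)}}{46527} + \frac{-2238 - \left(-12 + 57 \left(-15\right)\right)}{14631} = \frac{1}{\left(193 + 135\right) 46527} + \frac{-2238 - \left(-12 + 57 \left(-15\right)\right)}{14631} = \frac{1}{328} \cdot \frac{1}{46527} + \left(-2238 - \left(-12 - 855\right)\right) \frac{1}{14631} = \frac{1}{328} \cdot \frac{1}{46527} + \left(-2238 - -867\right) \frac{1}{14631} = \frac{1}{15260856} + \left(-2238 + 867\right) \frac{1}{14631} = \frac{1}{15260856} - \frac{457}{4877} = - \frac{6974206315}{74427194712}$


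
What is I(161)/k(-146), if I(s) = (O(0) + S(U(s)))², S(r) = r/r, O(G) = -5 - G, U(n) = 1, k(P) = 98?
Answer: 8/49 ≈ 0.16327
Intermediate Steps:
S(r) = 1
I(s) = 16 (I(s) = ((-5 - 1*0) + 1)² = ((-5 + 0) + 1)² = (-5 + 1)² = (-4)² = 16)
I(161)/k(-146) = 16/98 = 16*(1/98) = 8/49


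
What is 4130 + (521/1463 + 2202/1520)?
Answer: 241793217/58520 ≈ 4131.8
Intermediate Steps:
4130 + (521/1463 + 2202/1520) = 4130 + (521*(1/1463) + 2202*(1/1520)) = 4130 + (521/1463 + 1101/760) = 4130 + 105617/58520 = 241793217/58520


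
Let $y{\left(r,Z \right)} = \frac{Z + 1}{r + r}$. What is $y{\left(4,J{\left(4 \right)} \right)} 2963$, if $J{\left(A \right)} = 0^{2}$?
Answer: $\frac{2963}{8} \approx 370.38$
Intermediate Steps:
$J{\left(A \right)} = 0$
$y{\left(r,Z \right)} = \frac{1 + Z}{2 r}$
$y{\left(4,J{\left(4 \right)} \right)} 2963 = \frac{1 + 0}{2 \cdot 4} \cdot 2963 = \frac{1}{2} \cdot \frac{1}{4} \cdot 1 \cdot 2963 = \frac{1}{8} \cdot 2963 = \frac{2963}{8}$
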